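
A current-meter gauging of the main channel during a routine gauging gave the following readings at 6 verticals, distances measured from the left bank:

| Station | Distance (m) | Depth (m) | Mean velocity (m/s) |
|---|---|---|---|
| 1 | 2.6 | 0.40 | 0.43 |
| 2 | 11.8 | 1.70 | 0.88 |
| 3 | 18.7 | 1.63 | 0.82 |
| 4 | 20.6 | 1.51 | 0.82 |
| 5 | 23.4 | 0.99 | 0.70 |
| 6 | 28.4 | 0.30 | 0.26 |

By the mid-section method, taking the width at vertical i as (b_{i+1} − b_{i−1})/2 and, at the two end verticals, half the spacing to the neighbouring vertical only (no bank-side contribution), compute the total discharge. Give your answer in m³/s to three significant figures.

w_1 = (11.8 − 2.6)/2 = 4.6 m; q_1 = 0.43 × 0.40 × 4.6 = 0.7912 m³/s
w_2 = (18.7 − 2.6)/2 = 8.05 m; q_2 = 0.88 × 1.70 × 8.05 = 12.04 m³/s
w_3 = (20.6 − 11.8)/2 = 4.4 m; q_3 = 0.82 × 1.63 × 4.4 = 5.881 m³/s
w_4 = (23.4 − 18.7)/2 = 2.35 m; q_4 = 0.82 × 1.51 × 2.35 = 2.910 m³/s
w_5 = (28.4 − 20.6)/2 = 3.9 m; q_5 = 0.70 × 0.99 × 3.9 = 2.703 m³/s
w_6 = (28.4 − 23.4)/2 = 2.5 m; q_6 = 0.26 × 0.30 × 2.5 = 0.1950 m³/s
Q = Σ qᵢ = 24.52 m³/s

24.5 m³/s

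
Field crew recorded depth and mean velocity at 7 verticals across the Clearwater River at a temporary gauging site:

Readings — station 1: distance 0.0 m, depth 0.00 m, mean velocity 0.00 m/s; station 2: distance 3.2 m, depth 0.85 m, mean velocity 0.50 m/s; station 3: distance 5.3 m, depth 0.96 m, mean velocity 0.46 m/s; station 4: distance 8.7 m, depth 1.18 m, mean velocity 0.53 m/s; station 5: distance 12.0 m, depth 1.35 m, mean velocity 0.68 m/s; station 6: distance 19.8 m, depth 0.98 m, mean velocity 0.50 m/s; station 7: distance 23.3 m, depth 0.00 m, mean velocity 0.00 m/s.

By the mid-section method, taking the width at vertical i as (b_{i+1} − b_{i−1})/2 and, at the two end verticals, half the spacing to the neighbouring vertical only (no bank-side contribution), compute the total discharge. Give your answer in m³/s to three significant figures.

w_2 = (5.3 − 0.0)/2 = 2.65 m; q_2 = 0.50 × 0.85 × 2.65 = 1.126 m³/s
w_3 = (8.7 − 3.2)/2 = 2.75 m; q_3 = 0.46 × 0.96 × 2.75 = 1.214 m³/s
w_4 = (12.0 − 5.3)/2 = 3.35 m; q_4 = 0.53 × 1.18 × 3.35 = 2.095 m³/s
w_5 = (19.8 − 8.7)/2 = 5.55 m; q_5 = 0.68 × 1.35 × 5.55 = 5.095 m³/s
w_6 = (23.3 − 12.0)/2 = 5.65 m; q_6 = 0.50 × 0.98 × 5.65 = 2.769 m³/s
Stations 1, 7 contribute zero (depth or velocity is 0).
Q = Σ qᵢ = 12.30 m³/s

12.3 m³/s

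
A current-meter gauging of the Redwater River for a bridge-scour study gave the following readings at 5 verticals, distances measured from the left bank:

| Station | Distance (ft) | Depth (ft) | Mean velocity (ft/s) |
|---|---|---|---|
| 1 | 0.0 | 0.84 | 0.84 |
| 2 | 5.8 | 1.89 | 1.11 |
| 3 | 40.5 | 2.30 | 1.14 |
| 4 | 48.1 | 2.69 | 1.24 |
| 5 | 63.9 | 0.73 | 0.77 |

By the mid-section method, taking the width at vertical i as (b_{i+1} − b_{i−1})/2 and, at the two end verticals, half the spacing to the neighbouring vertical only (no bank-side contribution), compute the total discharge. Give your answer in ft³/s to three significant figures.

w_1 = (5.8 − 0.0)/2 = 2.9 ft; q_1 = 0.84 × 0.84 × 2.9 = 2.046 ft³/s
w_2 = (40.5 − 0.0)/2 = 20.25 ft; q_2 = 1.11 × 1.89 × 20.25 = 42.48 ft³/s
w_3 = (48.1 − 5.8)/2 = 21.15 ft; q_3 = 1.14 × 2.30 × 21.15 = 55.46 ft³/s
w_4 = (63.9 − 40.5)/2 = 11.7 ft; q_4 = 1.24 × 2.69 × 11.7 = 39.03 ft³/s
w_5 = (63.9 − 48.1)/2 = 7.9 ft; q_5 = 0.77 × 0.73 × 7.9 = 4.441 ft³/s
Q = Σ qᵢ = 143.5 ft³/s

143 ft³/s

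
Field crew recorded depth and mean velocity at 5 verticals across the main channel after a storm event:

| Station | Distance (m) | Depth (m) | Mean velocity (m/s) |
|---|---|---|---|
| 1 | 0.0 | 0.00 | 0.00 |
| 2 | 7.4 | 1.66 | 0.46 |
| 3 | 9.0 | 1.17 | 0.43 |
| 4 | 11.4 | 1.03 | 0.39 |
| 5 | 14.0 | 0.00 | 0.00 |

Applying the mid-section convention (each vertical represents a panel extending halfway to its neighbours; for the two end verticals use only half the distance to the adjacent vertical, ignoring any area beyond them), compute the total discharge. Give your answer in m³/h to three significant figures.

w_2 = (9.0 − 0.0)/2 = 4.5 m; q_2 = 0.46 × 1.66 × 4.5 = 3.436 m³/s
w_3 = (11.4 − 7.4)/2 = 2 m; q_3 = 0.43 × 1.17 × 2 = 1.006 m³/s
w_4 = (14.0 − 9.0)/2 = 2.5 m; q_4 = 0.39 × 1.03 × 2.5 = 1.004 m³/s
Stations 1, 5 contribute zero (depth or velocity is 0).
Q = Σ qᵢ = 5.447 m³/s
= 5.447 × 3600 = 19610 m³/h

19600 m³/h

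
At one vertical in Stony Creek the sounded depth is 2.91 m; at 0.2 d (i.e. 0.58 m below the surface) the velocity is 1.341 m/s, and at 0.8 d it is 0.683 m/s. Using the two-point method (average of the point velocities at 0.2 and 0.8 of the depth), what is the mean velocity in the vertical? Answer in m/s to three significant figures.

v̄ = (1.341 + 0.683) / 2 = 1.012 m/s

1.01 m/s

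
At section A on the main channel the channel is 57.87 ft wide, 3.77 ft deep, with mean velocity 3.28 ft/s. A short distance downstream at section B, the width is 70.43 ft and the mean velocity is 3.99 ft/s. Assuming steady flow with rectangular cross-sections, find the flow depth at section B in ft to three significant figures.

Q = A₁V₁ = (57.87×3.77) × 3.28 = 715.6 ft³/s
d₂ = Q/(b₂ V₂) = 715.6/(70.43×3.99) = 2.546 ft

2.55 ft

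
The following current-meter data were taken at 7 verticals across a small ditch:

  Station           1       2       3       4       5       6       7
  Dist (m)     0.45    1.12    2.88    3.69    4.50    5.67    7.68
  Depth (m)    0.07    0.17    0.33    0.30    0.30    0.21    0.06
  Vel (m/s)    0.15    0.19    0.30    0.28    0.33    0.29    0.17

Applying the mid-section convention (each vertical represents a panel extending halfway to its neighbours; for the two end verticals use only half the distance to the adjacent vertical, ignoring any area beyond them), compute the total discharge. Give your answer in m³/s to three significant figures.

0.443 m³/s

w_1 = (1.12 − 0.45)/2 = 0.335 m; q_1 = 0.15 × 0.07 × 0.335 = 0.003518 m³/s
w_2 = (2.88 − 0.45)/2 = 1.215 m; q_2 = 0.19 × 0.17 × 1.215 = 0.03924 m³/s
w_3 = (3.69 − 1.12)/2 = 1.285 m; q_3 = 0.30 × 0.33 × 1.285 = 0.1272 m³/s
w_4 = (4.50 − 2.88)/2 = 0.81 m; q_4 = 0.28 × 0.30 × 0.81 = 0.06804 m³/s
w_5 = (5.67 − 3.69)/2 = 0.99 m; q_5 = 0.33 × 0.30 × 0.99 = 0.09801 m³/s
w_6 = (7.68 − 4.50)/2 = 1.59 m; q_6 = 0.29 × 0.21 × 1.59 = 0.09683 m³/s
w_7 = (7.68 − 5.67)/2 = 1.005 m; q_7 = 0.17 × 0.06 × 1.005 = 0.01025 m³/s
Q = Σ qᵢ = 0.4431 m³/s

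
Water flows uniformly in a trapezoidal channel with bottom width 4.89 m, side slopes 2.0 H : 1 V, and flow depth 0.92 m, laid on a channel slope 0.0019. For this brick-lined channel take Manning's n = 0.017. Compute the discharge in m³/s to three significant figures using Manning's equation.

A = (b + z·y)·y = (4.89 + 2.0×0.92)×0.92 = 6.192 m²
P = b + 2y√(1+z²) = 4.89 + 2×0.92×√(1+2.0²) = 9.004 m
R = A/P = 6.192/9.004 = 0.6876 m
Q = (1/n)·A·R^(2/3)·S^(1/2) = (1/0.017) × 6.192 × 0.6876^(2/3) × 0.0019^(1/2) = 12.37 m³/s

12.4 m³/s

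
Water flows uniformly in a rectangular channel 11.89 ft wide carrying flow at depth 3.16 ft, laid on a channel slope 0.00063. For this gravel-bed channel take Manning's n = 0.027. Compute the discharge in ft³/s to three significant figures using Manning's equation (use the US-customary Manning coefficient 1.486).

84.1 ft³/s

A = b·y = 11.89 × 3.16 = 37.57 ft²
P = b + 2y = 11.89 + 2×3.16 = 18.21 ft
R = A/P = 37.57/18.21 = 2.063 ft
Q = (1.486/n)·A·R^(2/3)·S^(1/2) = (1.486/0.027) × 37.57 × 2.063^(2/3) × 0.00063^(1/2) = 84.12 ft³/s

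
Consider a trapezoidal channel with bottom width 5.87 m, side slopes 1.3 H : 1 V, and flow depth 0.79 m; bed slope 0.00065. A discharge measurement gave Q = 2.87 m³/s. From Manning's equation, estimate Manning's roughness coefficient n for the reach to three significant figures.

0.0361

A = (b + z·y)·y = (5.87 + 1.3×0.79)×0.79 = 5.449 m²
P = b + 2y√(1+z²) = 5.87 + 2×0.79×√(1+1.3²) = 8.461 m
R = A/P = 5.449/8.461 = 0.6439 m
n = (1/Q)·A·R^(2/3)·S^(1/2) = (1/2.87) × 5.449 × 0.7457 × 0.02550 = 0.03609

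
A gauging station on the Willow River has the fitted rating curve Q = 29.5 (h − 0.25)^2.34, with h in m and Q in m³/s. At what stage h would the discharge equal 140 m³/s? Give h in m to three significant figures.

h − h₀ = (Q/C)^(1/b) = (140/29.5)^(1/2.34) = 1.945 m
h = 0.25 + 1.945 = 2.195 m

2.20 m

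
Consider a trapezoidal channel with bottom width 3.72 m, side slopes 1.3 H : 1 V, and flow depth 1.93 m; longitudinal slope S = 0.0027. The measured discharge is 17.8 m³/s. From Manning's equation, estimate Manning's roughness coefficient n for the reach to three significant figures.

A = (b + z·y)·y = (3.72 + 1.3×1.93)×1.93 = 12.02 m²
P = b + 2y√(1+z²) = 3.72 + 2×1.93×√(1+1.3²) = 10.05 m
R = A/P = 12.02/10.05 = 1.196 m
n = (1/Q)·A·R^(2/3)·S^(1/2) = (1/17.8) × 12.02 × 1.127 × 0.05196 = 0.03954

0.0395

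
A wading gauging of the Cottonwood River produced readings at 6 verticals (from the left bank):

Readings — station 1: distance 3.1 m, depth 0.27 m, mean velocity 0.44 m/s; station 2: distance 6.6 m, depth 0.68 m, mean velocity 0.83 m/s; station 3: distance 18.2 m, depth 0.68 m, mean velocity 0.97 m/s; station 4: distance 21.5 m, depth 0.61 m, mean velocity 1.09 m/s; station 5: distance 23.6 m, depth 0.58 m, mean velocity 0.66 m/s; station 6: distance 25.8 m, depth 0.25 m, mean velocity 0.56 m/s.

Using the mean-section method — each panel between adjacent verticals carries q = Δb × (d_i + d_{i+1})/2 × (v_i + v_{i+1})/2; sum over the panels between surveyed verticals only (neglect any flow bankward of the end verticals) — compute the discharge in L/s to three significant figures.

12000 L/s

Panel 1-2: Δb = 3.5 m, d̄ = (0.27+0.68)/2 = 0.475, v̄ = (0.44+0.83)/2 = 0.635 → q = 3.5×0.475×0.635 = 1.056 m³/s
Panel 2-3: Δb = 11.6 m, d̄ = (0.68+0.68)/2 = 0.68, v̄ = (0.83+0.97)/2 = 0.9 → q = 11.6×0.68×0.9 = 7.099 m³/s
Panel 3-4: Δb = 3.3 m, d̄ = (0.68+0.61)/2 = 0.645, v̄ = (0.97+1.09)/2 = 1.03 → q = 3.3×0.645×1.03 = 2.192 m³/s
Panel 4-5: Δb = 2.1 m, d̄ = (0.61+0.58)/2 = 0.595, v̄ = (1.09+0.66)/2 = 0.875 → q = 2.1×0.595×0.875 = 1.093 m³/s
Panel 5-6: Δb = 2.2 m, d̄ = (0.58+0.25)/2 = 0.415, v̄ = (0.66+0.56)/2 = 0.61 → q = 2.2×0.415×0.61 = 0.5569 m³/s
Q = Σ q = 12.00 m³/s
= 12.00 × 1000 = 12000 L/s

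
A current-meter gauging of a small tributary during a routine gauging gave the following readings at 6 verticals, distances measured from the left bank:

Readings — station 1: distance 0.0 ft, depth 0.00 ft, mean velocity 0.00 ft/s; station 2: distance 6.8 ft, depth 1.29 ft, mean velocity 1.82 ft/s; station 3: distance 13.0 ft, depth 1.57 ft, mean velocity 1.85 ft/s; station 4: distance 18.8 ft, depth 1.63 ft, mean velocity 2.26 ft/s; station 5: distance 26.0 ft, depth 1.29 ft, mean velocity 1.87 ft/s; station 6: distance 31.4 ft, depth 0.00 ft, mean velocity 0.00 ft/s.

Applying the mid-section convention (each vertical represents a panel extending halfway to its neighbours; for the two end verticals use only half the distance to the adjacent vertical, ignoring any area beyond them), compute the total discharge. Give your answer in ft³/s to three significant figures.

71.8 ft³/s

w_2 = (13.0 − 0.0)/2 = 6.5 ft; q_2 = 1.82 × 1.29 × 6.5 = 15.26 ft³/s
w_3 = (18.8 − 6.8)/2 = 6 ft; q_3 = 1.85 × 1.57 × 6 = 17.43 ft³/s
w_4 = (26.0 − 13.0)/2 = 6.5 ft; q_4 = 2.26 × 1.63 × 6.5 = 23.94 ft³/s
w_5 = (31.4 − 18.8)/2 = 6.3 ft; q_5 = 1.87 × 1.29 × 6.3 = 15.20 ft³/s
Stations 1, 6 contribute zero (depth or velocity is 0).
Q = Σ qᵢ = 71.83 ft³/s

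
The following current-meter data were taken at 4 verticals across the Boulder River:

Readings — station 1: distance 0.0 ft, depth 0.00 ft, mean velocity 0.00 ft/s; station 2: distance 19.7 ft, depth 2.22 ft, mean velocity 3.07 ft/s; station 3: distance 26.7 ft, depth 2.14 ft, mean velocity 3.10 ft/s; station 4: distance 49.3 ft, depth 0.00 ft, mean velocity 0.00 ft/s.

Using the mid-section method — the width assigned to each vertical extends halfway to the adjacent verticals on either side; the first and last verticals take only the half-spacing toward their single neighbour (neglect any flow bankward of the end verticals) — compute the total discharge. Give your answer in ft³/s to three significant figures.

w_2 = (26.7 − 0.0)/2 = 13.35 ft; q_2 = 3.07 × 2.22 × 13.35 = 90.99 ft³/s
w_3 = (49.3 − 19.7)/2 = 14.8 ft; q_3 = 3.10 × 2.14 × 14.8 = 98.18 ft³/s
Stations 1, 4 contribute zero (depth or velocity is 0).
Q = Σ qᵢ = 189.2 ft³/s

189 ft³/s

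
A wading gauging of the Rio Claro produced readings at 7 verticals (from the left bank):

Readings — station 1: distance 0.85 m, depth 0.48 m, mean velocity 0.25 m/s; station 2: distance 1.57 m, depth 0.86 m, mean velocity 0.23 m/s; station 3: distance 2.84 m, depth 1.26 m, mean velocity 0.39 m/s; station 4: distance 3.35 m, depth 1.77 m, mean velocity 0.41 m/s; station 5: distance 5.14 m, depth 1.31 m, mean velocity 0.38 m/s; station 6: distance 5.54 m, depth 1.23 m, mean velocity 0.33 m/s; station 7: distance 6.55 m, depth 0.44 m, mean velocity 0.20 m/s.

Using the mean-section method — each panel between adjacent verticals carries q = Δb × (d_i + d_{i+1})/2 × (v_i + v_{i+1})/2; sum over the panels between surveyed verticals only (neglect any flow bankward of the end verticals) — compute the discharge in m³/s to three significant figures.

2.33 m³/s

Panel 1-2: Δb = 0.72 m, d̄ = (0.48+0.86)/2 = 0.67, v̄ = (0.25+0.23)/2 = 0.24 → q = 0.72×0.67×0.24 = 0.1158 m³/s
Panel 2-3: Δb = 1.27 m, d̄ = (0.86+1.26)/2 = 1.06, v̄ = (0.23+0.39)/2 = 0.31 → q = 1.27×1.06×0.31 = 0.4173 m³/s
Panel 3-4: Δb = 0.51 m, d̄ = (1.26+1.77)/2 = 1.515, v̄ = (0.39+0.41)/2 = 0.4 → q = 0.51×1.515×0.4 = 0.3091 m³/s
Panel 4-5: Δb = 1.79 m, d̄ = (1.77+1.31)/2 = 1.54, v̄ = (0.41+0.38)/2 = 0.395 → q = 1.79×1.54×0.395 = 1.089 m³/s
Panel 5-6: Δb = 0.4 m, d̄ = (1.31+1.23)/2 = 1.27, v̄ = (0.38+0.33)/2 = 0.355 → q = 0.4×1.27×0.355 = 0.1803 m³/s
Panel 6-7: Δb = 1.01 m, d̄ = (1.23+0.44)/2 = 0.835, v̄ = (0.33+0.20)/2 = 0.265 → q = 1.01×0.835×0.265 = 0.2235 m³/s
Q = Σ q = 2.335 m³/s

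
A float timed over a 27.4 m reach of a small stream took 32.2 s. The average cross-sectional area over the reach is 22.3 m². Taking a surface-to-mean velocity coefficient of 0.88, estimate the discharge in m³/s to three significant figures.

v_surface = L / t̄ = 27.4 / 32.2 = 0.8509 m/s
v_mean = 0.88 × 0.8509 = 0.7488 m/s
Q = A × v_mean = 22.3 × 0.7488 = 16.70 m³/s

16.7 m³/s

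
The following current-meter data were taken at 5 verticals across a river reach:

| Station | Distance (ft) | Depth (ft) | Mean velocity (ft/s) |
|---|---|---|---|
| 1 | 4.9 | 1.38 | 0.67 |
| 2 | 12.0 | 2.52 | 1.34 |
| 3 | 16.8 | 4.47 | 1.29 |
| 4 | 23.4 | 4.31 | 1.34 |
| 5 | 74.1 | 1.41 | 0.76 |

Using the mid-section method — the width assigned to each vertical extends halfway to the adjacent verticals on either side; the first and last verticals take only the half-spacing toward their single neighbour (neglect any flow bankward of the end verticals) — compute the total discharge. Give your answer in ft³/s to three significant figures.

w_1 = (12.0 − 4.9)/2 = 3.55 ft; q_1 = 0.67 × 1.38 × 3.55 = 3.282 ft³/s
w_2 = (16.8 − 4.9)/2 = 5.95 ft; q_2 = 1.34 × 2.52 × 5.95 = 20.09 ft³/s
w_3 = (23.4 − 12.0)/2 = 5.7 ft; q_3 = 1.29 × 4.47 × 5.7 = 32.87 ft³/s
w_4 = (74.1 − 16.8)/2 = 28.65 ft; q_4 = 1.34 × 4.31 × 28.65 = 165.5 ft³/s
w_5 = (74.1 − 23.4)/2 = 25.35 ft; q_5 = 0.76 × 1.41 × 25.35 = 27.17 ft³/s
Q = Σ qᵢ = 248.9 ft³/s

249 ft³/s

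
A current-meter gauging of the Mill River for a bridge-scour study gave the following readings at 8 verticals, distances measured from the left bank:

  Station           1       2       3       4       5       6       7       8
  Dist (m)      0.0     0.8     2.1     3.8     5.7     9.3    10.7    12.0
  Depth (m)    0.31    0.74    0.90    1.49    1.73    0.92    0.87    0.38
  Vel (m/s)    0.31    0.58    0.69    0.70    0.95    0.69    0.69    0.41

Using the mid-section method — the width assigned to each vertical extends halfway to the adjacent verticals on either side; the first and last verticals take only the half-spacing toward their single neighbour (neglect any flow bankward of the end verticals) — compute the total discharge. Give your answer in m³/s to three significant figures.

10.3 m³/s

w_1 = (0.8 − 0.0)/2 = 0.4 m; q_1 = 0.31 × 0.31 × 0.4 = 0.03844 m³/s
w_2 = (2.1 − 0.0)/2 = 1.05 m; q_2 = 0.58 × 0.74 × 1.05 = 0.4507 m³/s
w_3 = (3.8 − 0.8)/2 = 1.5 m; q_3 = 0.69 × 0.90 × 1.5 = 0.9315 m³/s
w_4 = (5.7 − 2.1)/2 = 1.8 m; q_4 = 0.70 × 1.49 × 1.8 = 1.877 m³/s
w_5 = (9.3 − 3.8)/2 = 2.75 m; q_5 = 0.95 × 1.73 × 2.75 = 4.520 m³/s
w_6 = (10.7 − 5.7)/2 = 2.5 m; q_6 = 0.69 × 0.92 × 2.5 = 1.587 m³/s
w_7 = (12.0 − 9.3)/2 = 1.35 m; q_7 = 0.69 × 0.87 × 1.35 = 0.8104 m³/s
w_8 = (12.0 − 10.7)/2 = 0.65 m; q_8 = 0.41 × 0.38 × 0.65 = 0.1013 m³/s
Q = Σ qᵢ = 10.32 m³/s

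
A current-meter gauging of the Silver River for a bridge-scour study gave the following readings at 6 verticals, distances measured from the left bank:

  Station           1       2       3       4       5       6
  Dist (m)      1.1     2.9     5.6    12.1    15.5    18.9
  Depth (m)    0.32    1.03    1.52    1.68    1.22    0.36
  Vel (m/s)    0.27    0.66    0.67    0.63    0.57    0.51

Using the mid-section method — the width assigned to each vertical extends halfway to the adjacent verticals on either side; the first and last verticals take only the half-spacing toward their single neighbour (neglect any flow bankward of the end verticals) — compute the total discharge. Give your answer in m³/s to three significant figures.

w_1 = (2.9 − 1.1)/2 = 0.9 m; q_1 = 0.27 × 0.32 × 0.9 = 0.07776 m³/s
w_2 = (5.6 − 1.1)/2 = 2.25 m; q_2 = 0.66 × 1.03 × 2.25 = 1.530 m³/s
w_3 = (12.1 − 2.9)/2 = 4.6 m; q_3 = 0.67 × 1.52 × 4.6 = 4.685 m³/s
w_4 = (15.5 − 5.6)/2 = 4.95 m; q_4 = 0.63 × 1.68 × 4.95 = 5.239 m³/s
w_5 = (18.9 − 12.1)/2 = 3.4 m; q_5 = 0.57 × 1.22 × 3.4 = 2.364 m³/s
w_6 = (18.9 − 15.5)/2 = 1.7 m; q_6 = 0.51 × 0.36 × 1.7 = 0.3121 m³/s
Q = Σ qᵢ = 14.21 m³/s

14.2 m³/s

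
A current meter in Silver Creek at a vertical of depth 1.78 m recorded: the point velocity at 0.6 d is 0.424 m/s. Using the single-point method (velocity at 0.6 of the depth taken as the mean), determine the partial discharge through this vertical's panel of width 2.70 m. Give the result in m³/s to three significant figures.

v̄ = v₀.₆ = 0.424 m/s
q = v̄ × d × w = 0.4240 × 1.78 × 2.70 = 2.038 m³/s

2.04 m³/s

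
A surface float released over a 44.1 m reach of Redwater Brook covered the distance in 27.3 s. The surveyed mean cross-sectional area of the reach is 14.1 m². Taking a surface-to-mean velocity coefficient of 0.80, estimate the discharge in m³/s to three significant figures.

18.2 m³/s

v_surface = L / t̄ = 44.1 / 27.3 = 1.615 m/s
v_mean = 0.80 × 1.615 = 1.292 m/s
Q = A × v_mean = 14.1 × 1.292 = 18.22 m³/s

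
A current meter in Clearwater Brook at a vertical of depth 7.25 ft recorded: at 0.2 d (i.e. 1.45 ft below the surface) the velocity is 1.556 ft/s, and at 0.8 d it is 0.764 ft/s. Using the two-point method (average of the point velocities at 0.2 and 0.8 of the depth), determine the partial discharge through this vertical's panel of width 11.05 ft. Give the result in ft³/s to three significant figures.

92.9 ft³/s

v̄ = (1.556 + 0.764) / 2 = 1.160 ft/s
q = v̄ × d × w = 1.160 × 7.25 × 11.05 = 92.93 ft³/s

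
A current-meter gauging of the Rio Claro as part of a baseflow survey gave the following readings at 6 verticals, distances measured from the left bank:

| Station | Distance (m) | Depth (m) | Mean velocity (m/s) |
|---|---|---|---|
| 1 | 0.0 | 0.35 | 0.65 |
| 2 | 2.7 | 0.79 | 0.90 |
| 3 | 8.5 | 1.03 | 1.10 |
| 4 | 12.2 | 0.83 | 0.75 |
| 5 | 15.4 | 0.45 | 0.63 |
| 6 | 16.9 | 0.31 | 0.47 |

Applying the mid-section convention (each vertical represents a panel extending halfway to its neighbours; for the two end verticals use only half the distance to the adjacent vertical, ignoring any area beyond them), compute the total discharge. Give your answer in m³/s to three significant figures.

11.6 m³/s

w_1 = (2.7 − 0.0)/2 = 1.35 m; q_1 = 0.65 × 0.35 × 1.35 = 0.3071 m³/s
w_2 = (8.5 − 0.0)/2 = 4.25 m; q_2 = 0.90 × 0.79 × 4.25 = 3.022 m³/s
w_3 = (12.2 − 2.7)/2 = 4.75 m; q_3 = 1.10 × 1.03 × 4.75 = 5.382 m³/s
w_4 = (15.4 − 8.5)/2 = 3.45 m; q_4 = 0.75 × 0.83 × 3.45 = 2.148 m³/s
w_5 = (16.9 − 12.2)/2 = 2.35 m; q_5 = 0.63 × 0.45 × 2.35 = 0.6662 m³/s
w_6 = (16.9 − 15.4)/2 = 0.75 m; q_6 = 0.47 × 0.31 × 0.75 = 0.1093 m³/s
Q = Σ qᵢ = 11.63 m³/s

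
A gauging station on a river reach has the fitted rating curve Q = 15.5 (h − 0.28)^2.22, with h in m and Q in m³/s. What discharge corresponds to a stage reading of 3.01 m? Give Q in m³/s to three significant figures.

144 m³/s

Q = 15.5 × (3.01 − 0.28)^2.22 = 15.5 × 2.73^2.22 = 144.1 m³/s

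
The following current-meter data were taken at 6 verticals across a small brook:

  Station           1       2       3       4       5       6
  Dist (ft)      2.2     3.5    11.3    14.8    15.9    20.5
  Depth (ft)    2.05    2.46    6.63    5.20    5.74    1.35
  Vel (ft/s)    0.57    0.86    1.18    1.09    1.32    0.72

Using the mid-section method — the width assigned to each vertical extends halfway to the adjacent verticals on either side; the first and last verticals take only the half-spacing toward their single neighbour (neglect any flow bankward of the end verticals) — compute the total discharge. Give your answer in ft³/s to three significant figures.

w_1 = (3.5 − 2.2)/2 = 0.65 ft; q_1 = 0.57 × 2.05 × 0.65 = 0.7595 ft³/s
w_2 = (11.3 − 2.2)/2 = 4.55 ft; q_2 = 0.86 × 2.46 × 4.55 = 9.626 ft³/s
w_3 = (14.8 − 3.5)/2 = 5.65 ft; q_3 = 1.18 × 6.63 × 5.65 = 44.20 ft³/s
w_4 = (15.9 − 11.3)/2 = 2.3 ft; q_4 = 1.09 × 5.20 × 2.3 = 13.04 ft³/s
w_5 = (20.5 − 14.8)/2 = 2.85 ft; q_5 = 1.32 × 5.74 × 2.85 = 21.59 ft³/s
w_6 = (20.5 − 15.9)/2 = 2.3 ft; q_6 = 0.72 × 1.35 × 2.3 = 2.236 ft³/s
Q = Σ qᵢ = 91.45 ft³/s

91.5 ft³/s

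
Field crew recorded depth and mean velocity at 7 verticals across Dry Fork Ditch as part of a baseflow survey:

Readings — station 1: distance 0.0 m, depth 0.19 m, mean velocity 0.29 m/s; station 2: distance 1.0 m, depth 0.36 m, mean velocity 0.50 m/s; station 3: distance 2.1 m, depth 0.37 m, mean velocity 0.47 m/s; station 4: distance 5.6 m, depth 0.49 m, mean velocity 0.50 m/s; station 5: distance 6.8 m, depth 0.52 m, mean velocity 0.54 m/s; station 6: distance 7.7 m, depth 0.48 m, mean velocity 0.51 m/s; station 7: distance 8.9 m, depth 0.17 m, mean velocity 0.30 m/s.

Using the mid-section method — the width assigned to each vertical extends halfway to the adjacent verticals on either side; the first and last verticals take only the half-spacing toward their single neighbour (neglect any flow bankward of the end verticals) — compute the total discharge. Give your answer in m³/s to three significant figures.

1.77 m³/s

w_1 = (1.0 − 0.0)/2 = 0.5 m; q_1 = 0.29 × 0.19 × 0.5 = 0.02755 m³/s
w_2 = (2.1 − 0.0)/2 = 1.05 m; q_2 = 0.50 × 0.36 × 1.05 = 0.1890 m³/s
w_3 = (5.6 − 1.0)/2 = 2.3 m; q_3 = 0.47 × 0.37 × 2.3 = 0.4000 m³/s
w_4 = (6.8 − 2.1)/2 = 2.35 m; q_4 = 0.50 × 0.49 × 2.35 = 0.5758 m³/s
w_5 = (7.7 − 5.6)/2 = 1.05 m; q_5 = 0.54 × 0.52 × 1.05 = 0.2948 m³/s
w_6 = (8.9 − 6.8)/2 = 1.05 m; q_6 = 0.51 × 0.48 × 1.05 = 0.2570 m³/s
w_7 = (8.9 − 7.7)/2 = 0.6 m; q_7 = 0.30 × 0.17 × 0.6 = 0.03060 m³/s
Q = Σ qᵢ = 1.775 m³/s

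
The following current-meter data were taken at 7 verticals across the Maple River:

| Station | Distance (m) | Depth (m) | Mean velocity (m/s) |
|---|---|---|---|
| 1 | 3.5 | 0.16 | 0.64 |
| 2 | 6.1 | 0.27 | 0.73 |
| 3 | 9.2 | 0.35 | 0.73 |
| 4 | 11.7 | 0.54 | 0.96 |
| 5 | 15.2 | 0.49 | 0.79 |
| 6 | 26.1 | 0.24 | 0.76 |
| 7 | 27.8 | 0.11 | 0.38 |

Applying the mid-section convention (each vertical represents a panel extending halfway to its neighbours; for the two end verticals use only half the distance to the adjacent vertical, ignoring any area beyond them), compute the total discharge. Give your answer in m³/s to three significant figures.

w_1 = (6.1 − 3.5)/2 = 1.3 m; q_1 = 0.64 × 0.16 × 1.3 = 0.1331 m³/s
w_2 = (9.2 − 3.5)/2 = 2.85 m; q_2 = 0.73 × 0.27 × 2.85 = 0.5617 m³/s
w_3 = (11.7 − 6.1)/2 = 2.8 m; q_3 = 0.73 × 0.35 × 2.8 = 0.7154 m³/s
w_4 = (15.2 − 9.2)/2 = 3 m; q_4 = 0.96 × 0.54 × 3 = 1.555 m³/s
w_5 = (26.1 − 11.7)/2 = 7.2 m; q_5 = 0.79 × 0.49 × 7.2 = 2.787 m³/s
w_6 = (27.8 − 15.2)/2 = 6.3 m; q_6 = 0.76 × 0.24 × 6.3 = 1.149 m³/s
w_7 = (27.8 − 26.1)/2 = 0.85 m; q_7 = 0.38 × 0.11 × 0.85 = 0.03553 m³/s
Q = Σ qᵢ = 6.937 m³/s

6.94 m³/s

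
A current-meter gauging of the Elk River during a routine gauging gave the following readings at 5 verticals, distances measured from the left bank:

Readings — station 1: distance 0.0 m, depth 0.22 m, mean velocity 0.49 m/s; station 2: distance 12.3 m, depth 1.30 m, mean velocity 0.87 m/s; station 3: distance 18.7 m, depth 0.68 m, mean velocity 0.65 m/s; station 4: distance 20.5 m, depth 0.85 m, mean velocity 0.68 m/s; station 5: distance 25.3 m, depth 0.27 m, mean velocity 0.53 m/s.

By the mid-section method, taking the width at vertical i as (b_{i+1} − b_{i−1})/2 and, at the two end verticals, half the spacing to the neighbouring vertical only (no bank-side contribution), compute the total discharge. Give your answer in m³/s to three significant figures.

w_1 = (12.3 − 0.0)/2 = 6.15 m; q_1 = 0.49 × 0.22 × 6.15 = 0.6630 m³/s
w_2 = (18.7 − 0.0)/2 = 9.35 m; q_2 = 0.87 × 1.30 × 9.35 = 10.57 m³/s
w_3 = (20.5 − 12.3)/2 = 4.1 m; q_3 = 0.65 × 0.68 × 4.1 = 1.812 m³/s
w_4 = (25.3 − 18.7)/2 = 3.3 m; q_4 = 0.68 × 0.85 × 3.3 = 1.907 m³/s
w_5 = (25.3 − 20.5)/2 = 2.4 m; q_5 = 0.53 × 0.27 × 2.4 = 0.3434 m³/s
Q = Σ qᵢ = 15.30 m³/s

15.3 m³/s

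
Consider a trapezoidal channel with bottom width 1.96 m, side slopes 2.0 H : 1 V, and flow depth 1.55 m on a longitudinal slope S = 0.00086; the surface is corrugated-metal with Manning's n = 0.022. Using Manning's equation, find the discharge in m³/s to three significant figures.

9.62 m³/s

A = (b + z·y)·y = (1.96 + 2.0×1.55)×1.55 = 7.843 m²
P = b + 2y√(1+z²) = 1.96 + 2×1.55×√(1+2.0²) = 8.892 m
R = A/P = 7.843/8.892 = 0.8820 m
Q = (1/n)·A·R^(2/3)·S^(1/2) = (1/0.022) × 7.843 × 0.8820^(2/3) × 0.00086^(1/2) = 9.615 m³/s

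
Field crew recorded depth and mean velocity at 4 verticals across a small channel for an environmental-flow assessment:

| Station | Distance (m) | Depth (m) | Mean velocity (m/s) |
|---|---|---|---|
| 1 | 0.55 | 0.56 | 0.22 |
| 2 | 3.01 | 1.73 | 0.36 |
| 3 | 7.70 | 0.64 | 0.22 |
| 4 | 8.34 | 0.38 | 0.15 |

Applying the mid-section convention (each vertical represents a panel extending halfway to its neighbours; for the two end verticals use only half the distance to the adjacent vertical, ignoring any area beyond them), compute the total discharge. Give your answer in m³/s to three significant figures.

2.77 m³/s

w_1 = (3.01 − 0.55)/2 = 1.23 m; q_1 = 0.22 × 0.56 × 1.23 = 0.1515 m³/s
w_2 = (7.70 − 0.55)/2 = 3.575 m; q_2 = 0.36 × 1.73 × 3.575 = 2.227 m³/s
w_3 = (8.34 − 3.01)/2 = 2.665 m; q_3 = 0.22 × 0.64 × 2.665 = 0.3752 m³/s
w_4 = (8.34 − 7.70)/2 = 0.32 m; q_4 = 0.15 × 0.38 × 0.32 = 0.01824 m³/s
Q = Σ qᵢ = 2.772 m³/s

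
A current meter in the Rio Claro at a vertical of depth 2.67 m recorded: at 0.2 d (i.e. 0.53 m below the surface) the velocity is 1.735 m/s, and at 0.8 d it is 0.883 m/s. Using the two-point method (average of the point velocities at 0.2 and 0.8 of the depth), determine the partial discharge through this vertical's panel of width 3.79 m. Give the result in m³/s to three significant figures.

13.2 m³/s

v̄ = (1.735 + 0.883) / 2 = 1.309 m/s
q = v̄ × d × w = 1.309 × 2.67 × 3.79 = 13.25 m³/s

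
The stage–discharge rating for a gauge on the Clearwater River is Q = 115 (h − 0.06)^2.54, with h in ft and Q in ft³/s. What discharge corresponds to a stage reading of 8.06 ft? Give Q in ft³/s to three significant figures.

22600 ft³/s

Q = 115 × (8.06 − 0.06)^2.54 = 115 × 8^2.54 = 22620 ft³/s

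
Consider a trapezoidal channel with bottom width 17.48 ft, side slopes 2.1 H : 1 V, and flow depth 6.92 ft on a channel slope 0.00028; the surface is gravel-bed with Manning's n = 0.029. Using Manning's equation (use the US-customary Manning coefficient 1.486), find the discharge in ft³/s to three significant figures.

A = (b + z·y)·y = (17.48 + 2.1×6.92)×6.92 = 221.5 ft²
P = b + 2y√(1+z²) = 17.48 + 2×6.92×√(1+2.1²) = 49.67 ft
R = A/P = 221.5/49.67 = 4.460 ft
Q = (1.486/n)·A·R^(2/3)·S^(1/2) = (1.486/0.029) × 221.5 × 4.460^(2/3) × 0.00028^(1/2) = 514.6 ft³/s

515 ft³/s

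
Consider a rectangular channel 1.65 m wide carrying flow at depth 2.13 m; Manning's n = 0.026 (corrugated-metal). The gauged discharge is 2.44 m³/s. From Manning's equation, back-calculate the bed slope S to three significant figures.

0.000652

A = b·y = 1.65 × 2.13 = 3.515 m²
P = b + 2y = 1.65 + 2×2.13 = 5.910 m
R = A/P = 3.515/5.910 = 0.5947 m
S = (Q·n / (1·A·R^(2/3)))² = (2.44×0.026 / (1×3.515×0.7072))² = 0.0006516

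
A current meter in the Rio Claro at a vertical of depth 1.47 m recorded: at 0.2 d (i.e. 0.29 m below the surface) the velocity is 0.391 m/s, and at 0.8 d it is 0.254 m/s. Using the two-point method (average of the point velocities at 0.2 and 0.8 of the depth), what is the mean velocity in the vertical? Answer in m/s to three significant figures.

0.323 m/s

v̄ = (0.391 + 0.254) / 2 = 0.3225 m/s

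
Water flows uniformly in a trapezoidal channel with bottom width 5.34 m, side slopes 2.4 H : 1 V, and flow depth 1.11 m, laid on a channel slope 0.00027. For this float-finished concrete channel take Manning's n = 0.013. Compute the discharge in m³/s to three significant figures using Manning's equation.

9.67 m³/s

A = (b + z·y)·y = (5.34 + 2.4×1.11)×1.11 = 8.884 m²
P = b + 2y√(1+z²) = 5.34 + 2×1.11×√(1+2.4²) = 11.11 m
R = A/P = 8.884/11.11 = 0.7995 m
Q = (1/n)·A·R^(2/3)·S^(1/2) = (1/0.013) × 8.884 × 0.7995^(2/3) × 0.00027^(1/2) = 9.674 m³/s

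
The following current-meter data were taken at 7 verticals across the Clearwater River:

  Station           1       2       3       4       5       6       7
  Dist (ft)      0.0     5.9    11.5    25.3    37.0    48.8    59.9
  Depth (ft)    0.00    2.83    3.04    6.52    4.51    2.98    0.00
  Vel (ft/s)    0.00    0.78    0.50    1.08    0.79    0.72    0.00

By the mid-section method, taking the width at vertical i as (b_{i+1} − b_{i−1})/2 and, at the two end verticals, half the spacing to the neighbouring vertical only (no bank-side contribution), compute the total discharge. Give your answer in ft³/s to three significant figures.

w_2 = (11.5 − 0.0)/2 = 5.75 ft; q_2 = 0.78 × 2.83 × 5.75 = 12.69 ft³/s
w_3 = (25.3 − 5.9)/2 = 9.7 ft; q_3 = 0.50 × 3.04 × 9.7 = 14.74 ft³/s
w_4 = (37.0 − 11.5)/2 = 12.75 ft; q_4 = 1.08 × 6.52 × 12.75 = 89.78 ft³/s
w_5 = (48.8 − 25.3)/2 = 11.75 ft; q_5 = 0.79 × 4.51 × 11.75 = 41.86 ft³/s
w_6 = (59.9 − 37.0)/2 = 11.45 ft; q_6 = 0.72 × 2.98 × 11.45 = 24.57 ft³/s
Stations 1, 7 contribute zero (depth or velocity is 0).
Q = Σ qᵢ = 183.6 ft³/s

184 ft³/s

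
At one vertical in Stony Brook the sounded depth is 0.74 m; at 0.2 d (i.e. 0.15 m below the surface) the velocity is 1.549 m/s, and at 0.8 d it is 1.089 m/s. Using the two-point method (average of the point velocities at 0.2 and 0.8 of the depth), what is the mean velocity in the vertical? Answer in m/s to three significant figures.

1.32 m/s

v̄ = (1.549 + 1.089) / 2 = 1.319 m/s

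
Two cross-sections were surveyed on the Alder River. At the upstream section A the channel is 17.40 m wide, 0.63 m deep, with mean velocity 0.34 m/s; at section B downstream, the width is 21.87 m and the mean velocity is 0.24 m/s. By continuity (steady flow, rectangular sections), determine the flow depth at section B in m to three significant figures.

0.710 m

Q = A₁V₁ = (17.40×0.63) × 0.34 = 3.727 m³/s
d₂ = Q/(b₂ V₂) = 3.727/(21.87×0.24) = 0.7101 m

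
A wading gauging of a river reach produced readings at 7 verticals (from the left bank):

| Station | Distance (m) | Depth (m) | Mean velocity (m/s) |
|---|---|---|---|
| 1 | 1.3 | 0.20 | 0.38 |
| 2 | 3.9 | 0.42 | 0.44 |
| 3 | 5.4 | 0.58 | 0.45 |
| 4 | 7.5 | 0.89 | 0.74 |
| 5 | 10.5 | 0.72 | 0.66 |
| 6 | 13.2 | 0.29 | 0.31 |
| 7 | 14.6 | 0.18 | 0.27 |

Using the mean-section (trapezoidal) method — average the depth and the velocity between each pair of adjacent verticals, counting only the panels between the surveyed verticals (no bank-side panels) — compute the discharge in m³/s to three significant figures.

4.03 m³/s

Panel 1-2: Δb = 2.6 m, d̄ = (0.20+0.42)/2 = 0.31, v̄ = (0.38+0.44)/2 = 0.41 → q = 2.6×0.31×0.41 = 0.3305 m³/s
Panel 2-3: Δb = 1.5 m, d̄ = (0.42+0.58)/2 = 0.5, v̄ = (0.44+0.45)/2 = 0.445 → q = 1.5×0.5×0.445 = 0.3338 m³/s
Panel 3-4: Δb = 2.1 m, d̄ = (0.58+0.89)/2 = 0.735, v̄ = (0.45+0.74)/2 = 0.595 → q = 2.1×0.735×0.595 = 0.9184 m³/s
Panel 4-5: Δb = 3 m, d̄ = (0.89+0.72)/2 = 0.805, v̄ = (0.74+0.66)/2 = 0.7 → q = 3×0.805×0.7 = 1.691 m³/s
Panel 5-6: Δb = 2.7 m, d̄ = (0.72+0.29)/2 = 0.505, v̄ = (0.66+0.31)/2 = 0.485 → q = 2.7×0.505×0.485 = 0.6613 m³/s
Panel 6-7: Δb = 1.4 m, d̄ = (0.29+0.18)/2 = 0.235, v̄ = (0.31+0.27)/2 = 0.29 → q = 1.4×0.235×0.29 = 0.09541 m³/s
Q = Σ q = 4.030 m³/s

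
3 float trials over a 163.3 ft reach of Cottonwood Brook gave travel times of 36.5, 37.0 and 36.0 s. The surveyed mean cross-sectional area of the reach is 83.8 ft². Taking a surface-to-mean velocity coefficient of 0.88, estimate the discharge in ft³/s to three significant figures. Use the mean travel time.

330 ft³/s

t̄ = (36.5 + 37.0 + 36.0) / 3 = 36.5 s
v_surface = L / t̄ = 163.3 / 36.5 = 4.474 ft/s
v_mean = 0.88 × 4.474 = 3.937 ft/s
Q = A × v_mean = 83.8 × 3.937 = 329.9 ft³/s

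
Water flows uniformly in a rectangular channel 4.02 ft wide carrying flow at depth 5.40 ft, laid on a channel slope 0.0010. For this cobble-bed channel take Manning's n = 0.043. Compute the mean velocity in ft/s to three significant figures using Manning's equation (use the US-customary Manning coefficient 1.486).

A = b·y = 4.02 × 5.40 = 21.71 ft²
P = b + 2y = 4.02 + 2×5.40 = 14.82 ft
R = A/P = 21.71/14.82 = 1.465 ft
Q = (1.486/n)·A·R^(2/3)·S^(1/2) = (1.486/0.043) × 21.71 × 1.465^(2/3) × 0.0010^(1/2) = 30.60 ft³/s
V = Q/A = 30.60/21.71 = 1.409 ft/s

1.41 ft/s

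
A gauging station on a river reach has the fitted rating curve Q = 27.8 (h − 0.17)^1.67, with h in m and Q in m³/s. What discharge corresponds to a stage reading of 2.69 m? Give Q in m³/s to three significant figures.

Q = 27.8 × (2.69 − 0.17)^1.67 = 27.8 × 2.52^1.67 = 130.1 m³/s

130 m³/s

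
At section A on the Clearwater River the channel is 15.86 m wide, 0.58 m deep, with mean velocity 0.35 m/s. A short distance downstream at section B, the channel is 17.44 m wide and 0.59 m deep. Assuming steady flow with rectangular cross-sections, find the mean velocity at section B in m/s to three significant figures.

Q = A₁V₁ = (15.86×0.58) × 0.35 = 3.220 m³/s
A₂ = 17.44 × 0.59 = 10.29 m²
V₂ = Q/A₂ = 3.220/10.29 = 0.3129 m/s

0.313 m/s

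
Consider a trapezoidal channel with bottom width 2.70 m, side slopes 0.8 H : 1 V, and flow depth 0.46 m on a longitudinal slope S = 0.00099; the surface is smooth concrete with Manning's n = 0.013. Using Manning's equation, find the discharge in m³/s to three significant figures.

A = (b + z·y)·y = (2.70 + 0.8×0.46)×0.46 = 1.411 m²
P = b + 2y√(1+z²) = 2.70 + 2×0.46×√(1+0.8²) = 3.878 m
R = A/P = 1.411/3.878 = 0.3639 m
Q = (1/n)·A·R^(2/3)·S^(1/2) = (1/0.013) × 1.411 × 0.3639^(2/3) × 0.00099^(1/2) = 1.741 m³/s

1.74 m³/s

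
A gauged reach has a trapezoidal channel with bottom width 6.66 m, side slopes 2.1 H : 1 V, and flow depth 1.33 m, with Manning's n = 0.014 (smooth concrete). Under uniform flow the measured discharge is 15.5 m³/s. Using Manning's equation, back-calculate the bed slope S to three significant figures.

0.000307

A = (b + z·y)·y = (6.66 + 2.1×1.33)×1.33 = 12.57 m²
P = b + 2y√(1+z²) = 6.66 + 2×1.33×√(1+2.1²) = 12.85 m
R = A/P = 12.57/12.85 = 0.9786 m
S = (Q·n / (1·A·R^(2/3)))² = (15.5×0.014 / (1×12.57×0.9857))² = 0.0003066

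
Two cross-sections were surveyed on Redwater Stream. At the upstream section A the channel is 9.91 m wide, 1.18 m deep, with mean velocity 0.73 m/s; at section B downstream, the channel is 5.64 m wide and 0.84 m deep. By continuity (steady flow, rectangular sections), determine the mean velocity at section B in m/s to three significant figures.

Q = A₁V₁ = (9.91×1.18) × 0.73 = 8.536 m³/s
A₂ = 5.64 × 0.84 = 4.738 m²
V₂ = Q/A₂ = 8.536/4.738 = 1.802 m/s

1.80 m/s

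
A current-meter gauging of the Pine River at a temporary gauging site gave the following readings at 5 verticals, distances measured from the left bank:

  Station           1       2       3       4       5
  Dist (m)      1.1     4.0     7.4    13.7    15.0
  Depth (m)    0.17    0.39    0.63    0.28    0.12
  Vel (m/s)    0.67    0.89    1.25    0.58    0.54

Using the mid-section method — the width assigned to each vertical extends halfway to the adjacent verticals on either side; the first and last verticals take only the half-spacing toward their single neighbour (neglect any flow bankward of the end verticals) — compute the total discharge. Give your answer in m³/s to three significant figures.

w_1 = (4.0 − 1.1)/2 = 1.45 m; q_1 = 0.67 × 0.17 × 1.45 = 0.1652 m³/s
w_2 = (7.4 − 1.1)/2 = 3.15 m; q_2 = 0.89 × 0.39 × 3.15 = 1.093 m³/s
w_3 = (13.7 − 4.0)/2 = 4.85 m; q_3 = 1.25 × 0.63 × 4.85 = 3.819 m³/s
w_4 = (15.0 − 7.4)/2 = 3.8 m; q_4 = 0.58 × 0.28 × 3.8 = 0.6171 m³/s
w_5 = (15.0 − 13.7)/2 = 0.65 m; q_5 = 0.54 × 0.12 × 0.65 = 0.04212 m³/s
Q = Σ qᵢ = 5.737 m³/s

5.74 m³/s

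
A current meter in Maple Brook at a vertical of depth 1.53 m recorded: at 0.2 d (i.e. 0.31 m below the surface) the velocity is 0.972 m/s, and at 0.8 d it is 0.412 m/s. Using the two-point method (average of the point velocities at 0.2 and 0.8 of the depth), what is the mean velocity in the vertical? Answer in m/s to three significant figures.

0.692 m/s

v̄ = (0.972 + 0.412) / 2 = 0.6920 m/s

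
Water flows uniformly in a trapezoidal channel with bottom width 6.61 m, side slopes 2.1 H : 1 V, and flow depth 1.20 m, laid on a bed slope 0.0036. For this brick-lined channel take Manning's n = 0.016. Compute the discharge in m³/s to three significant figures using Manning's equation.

A = (b + z·y)·y = (6.61 + 2.1×1.20)×1.20 = 10.96 m²
P = b + 2y√(1+z²) = 6.61 + 2×1.20×√(1+2.1²) = 12.19 m
R = A/P = 10.96/12.19 = 0.8986 m
Q = (1/n)·A·R^(2/3)·S^(1/2) = (1/0.016) × 10.96 × 0.8986^(2/3) × 0.0036^(1/2) = 38.26 m³/s

38.3 m³/s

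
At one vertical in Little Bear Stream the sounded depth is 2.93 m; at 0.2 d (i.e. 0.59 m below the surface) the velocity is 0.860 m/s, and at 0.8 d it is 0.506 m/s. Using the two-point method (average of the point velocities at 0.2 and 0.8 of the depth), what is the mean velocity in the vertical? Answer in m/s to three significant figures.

0.683 m/s

v̄ = (0.860 + 0.506) / 2 = 0.6830 m/s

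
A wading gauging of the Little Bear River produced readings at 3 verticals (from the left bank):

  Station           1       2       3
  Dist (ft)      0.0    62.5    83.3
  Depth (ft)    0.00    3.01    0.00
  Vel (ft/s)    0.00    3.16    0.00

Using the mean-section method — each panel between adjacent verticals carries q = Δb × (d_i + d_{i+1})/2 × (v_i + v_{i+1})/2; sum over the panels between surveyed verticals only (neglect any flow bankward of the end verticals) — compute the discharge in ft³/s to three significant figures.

Panel 1-2: Δb = 62.5 ft, d̄ = (0.00+3.01)/2 = 1.505, v̄ = (0.00+3.16)/2 = 1.58 → q = 62.5×1.505×1.58 = 148.6 ft³/s
Panel 2-3: Δb = 20.8 ft, d̄ = (3.01+0.00)/2 = 1.505, v̄ = (3.16+0.00)/2 = 1.58 → q = 20.8×1.505×1.58 = 49.46 ft³/s
Q = Σ q = 198.1 ft³/s

198 ft³/s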